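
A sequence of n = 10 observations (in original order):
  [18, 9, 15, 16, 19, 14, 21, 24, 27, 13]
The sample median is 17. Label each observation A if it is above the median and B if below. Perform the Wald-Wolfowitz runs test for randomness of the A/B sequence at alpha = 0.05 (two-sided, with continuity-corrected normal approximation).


Step 1: Compute median = 17; label A = above, B = below.
Labels in order: ABBBABAAAB  (n_A = 5, n_B = 5)
Step 2: Count runs R = 6.
Step 3: Under H0 (random ordering), E[R] = 2*n_A*n_B/(n_A+n_B) + 1 = 2*5*5/10 + 1 = 6.0000.
        Var[R] = 2*n_A*n_B*(2*n_A*n_B - n_A - n_B) / ((n_A+n_B)^2 * (n_A+n_B-1)) = 2000/900 = 2.2222.
        SD[R] = 1.4907.
Step 4: R = E[R], so z = 0 with no continuity correction.
Step 5: Two-sided p-value via normal approximation = 2*(1 - Phi(|z|)) = 1.000000.
Step 6: alpha = 0.05. fail to reject H0.

R = 6, z = 0.0000, p = 1.000000, fail to reject H0.


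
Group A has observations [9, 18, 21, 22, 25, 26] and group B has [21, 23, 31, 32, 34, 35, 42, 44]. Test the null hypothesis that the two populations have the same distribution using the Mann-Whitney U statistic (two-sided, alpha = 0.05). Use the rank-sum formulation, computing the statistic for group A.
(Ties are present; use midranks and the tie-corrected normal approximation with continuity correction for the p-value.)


Step 1: Combine and sort all 14 observations; assign midranks.
sorted (value, group): (9,X), (18,X), (21,X), (21,Y), (22,X), (23,Y), (25,X), (26,X), (31,Y), (32,Y), (34,Y), (35,Y), (42,Y), (44,Y)
ranks: 9->1, 18->2, 21->3.5, 21->3.5, 22->5, 23->6, 25->7, 26->8, 31->9, 32->10, 34->11, 35->12, 42->13, 44->14
Step 2: Rank sum for X: R1 = 1 + 2 + 3.5 + 5 + 7 + 8 = 26.5.
Step 3: U_X = R1 - n1(n1+1)/2 = 26.5 - 6*7/2 = 26.5 - 21 = 5.5.
       U_Y = n1*n2 - U_X = 48 - 5.5 = 42.5.
Step 4: Ties are present, so use the tie-corrected normal approximation (with continuity correction) for the p-value.
Step 5: p-value = 0.020000; compare to alpha = 0.05. reject H0.

U_X = 5.5, p = 0.020000, reject H0 at alpha = 0.05.


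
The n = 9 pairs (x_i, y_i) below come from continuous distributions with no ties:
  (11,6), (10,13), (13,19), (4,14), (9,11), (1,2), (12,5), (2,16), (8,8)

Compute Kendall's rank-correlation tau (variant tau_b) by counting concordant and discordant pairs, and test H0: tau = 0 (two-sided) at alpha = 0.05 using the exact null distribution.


Step 1: Enumerate the 36 unordered pairs (i,j) with i<j and classify each by sign(x_j-x_i) * sign(y_j-y_i).
  (1,2):dx=-1,dy=+7->D; (1,3):dx=+2,dy=+13->C; (1,4):dx=-7,dy=+8->D; (1,5):dx=-2,dy=+5->D
  (1,6):dx=-10,dy=-4->C; (1,7):dx=+1,dy=-1->D; (1,8):dx=-9,dy=+10->D; (1,9):dx=-3,dy=+2->D
  (2,3):dx=+3,dy=+6->C; (2,4):dx=-6,dy=+1->D; (2,5):dx=-1,dy=-2->C; (2,6):dx=-9,dy=-11->C
  (2,7):dx=+2,dy=-8->D; (2,8):dx=-8,dy=+3->D; (2,9):dx=-2,dy=-5->C; (3,4):dx=-9,dy=-5->C
  (3,5):dx=-4,dy=-8->C; (3,6):dx=-12,dy=-17->C; (3,7):dx=-1,dy=-14->C; (3,8):dx=-11,dy=-3->C
  (3,9):dx=-5,dy=-11->C; (4,5):dx=+5,dy=-3->D; (4,6):dx=-3,dy=-12->C; (4,7):dx=+8,dy=-9->D
  (4,8):dx=-2,dy=+2->D; (4,9):dx=+4,dy=-6->D; (5,6):dx=-8,dy=-9->C; (5,7):dx=+3,dy=-6->D
  (5,8):dx=-7,dy=+5->D; (5,9):dx=-1,dy=-3->C; (6,7):dx=+11,dy=+3->C; (6,8):dx=+1,dy=+14->C
  (6,9):dx=+7,dy=+6->C; (7,8):dx=-10,dy=+11->D; (7,9):dx=-4,dy=+3->D; (8,9):dx=+6,dy=-8->D
Step 2: C = 18, D = 18, total pairs = 36.
Step 3: tau = (C - D)/(n(n-1)/2) = (18 - 18)/36 = 0.000000.
Step 4: Exact two-sided p-value (enumerate n! = 362880 permutations of y under H0): p = 1.000000.
Step 5: alpha = 0.05. fail to reject H0.

tau_b = 0.0000 (C=18, D=18), p = 1.000000, fail to reject H0.


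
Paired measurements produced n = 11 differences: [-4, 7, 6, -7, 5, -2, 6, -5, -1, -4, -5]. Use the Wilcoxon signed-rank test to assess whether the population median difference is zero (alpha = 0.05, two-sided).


Step 1: Drop any zero differences (none here) and take |d_i|.
|d| = [4, 7, 6, 7, 5, 2, 6, 5, 1, 4, 5]
Step 2: Midrank |d_i| (ties get averaged ranks).
ranks: |4|->3.5, |7|->10.5, |6|->8.5, |7|->10.5, |5|->6, |2|->2, |6|->8.5, |5|->6, |1|->1, |4|->3.5, |5|->6
Step 3: Attach original signs; sum ranks with positive sign and with negative sign.
W+ = 10.5 + 8.5 + 6 + 8.5 = 33.5
W- = 3.5 + 10.5 + 2 + 6 + 1 + 3.5 + 6 = 32.5
(Check: W+ + W- = 66 should equal n(n+1)/2 = 66.)
Step 4: Test statistic W = min(W+, W-) = 32.5.
Step 5: Ties in |d|, so use the tie-corrected normal approximation.
        E[W] = n(n+1)/4 = 11*12/4 = 33.
        Tie groups: |d|=4 (t=2), |d|=5 (t=3), |d|=6 (t=2), |d|=7 (t=2); sum(t^3 - t) = 42.
        Var[W] = n(n+1)(2n+1)/24 - sum(t^3-t)/48 = 3036/24 - 42/48 = 125.625.
        z = (W - E[W]) / sqrt(Var[W]) = (32.5 - 33) / 11.2083 = -0.0446.
        Two-sided p = 2*Phi(z) = 0.964418.
Step 6: alpha = 0.05. fail to reject H0.

W+ = 33.5, W- = 32.5, W = min = 32.5, p = 0.964418, fail to reject H0.


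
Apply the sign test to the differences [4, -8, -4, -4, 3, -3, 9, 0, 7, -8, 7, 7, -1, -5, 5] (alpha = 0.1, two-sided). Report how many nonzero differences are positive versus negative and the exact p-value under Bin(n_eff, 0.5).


Step 1: Discard zero differences. Original n = 15; n_eff = number of nonzero differences = 14.
Nonzero differences (with sign): +4, -8, -4, -4, +3, -3, +9, +7, -8, +7, +7, -1, -5, +5
Step 2: Count signs: positive = 7, negative = 7.
Step 3: Under H0: P(positive) = 0.5, so the number of positives S ~ Bin(14, 0.5).
Step 4: Two-sided exact p-value = sum of Bin(14,0.5) probabilities at or below the observed probability = 1.000000.
Step 5: alpha = 0.1. fail to reject H0.

n_eff = 14, pos = 7, neg = 7, p = 1.000000, fail to reject H0.


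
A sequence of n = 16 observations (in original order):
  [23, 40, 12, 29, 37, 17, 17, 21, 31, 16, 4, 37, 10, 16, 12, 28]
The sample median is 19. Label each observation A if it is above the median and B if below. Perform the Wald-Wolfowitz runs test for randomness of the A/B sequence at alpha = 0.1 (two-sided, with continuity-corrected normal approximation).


Step 1: Compute median = 19; label A = above, B = below.
Labels in order: AABAABBAABBABBBA  (n_A = 8, n_B = 8)
Step 2: Count runs R = 9.
Step 3: Under H0 (random ordering), E[R] = 2*n_A*n_B/(n_A+n_B) + 1 = 2*8*8/16 + 1 = 9.0000.
        Var[R] = 2*n_A*n_B*(2*n_A*n_B - n_A - n_B) / ((n_A+n_B)^2 * (n_A+n_B-1)) = 14336/3840 = 3.7333.
        SD[R] = 1.9322.
Step 4: R = E[R], so z = 0 with no continuity correction.
Step 5: Two-sided p-value via normal approximation = 2*(1 - Phi(|z|)) = 1.000000.
Step 6: alpha = 0.1. fail to reject H0.

R = 9, z = 0.0000, p = 1.000000, fail to reject H0.


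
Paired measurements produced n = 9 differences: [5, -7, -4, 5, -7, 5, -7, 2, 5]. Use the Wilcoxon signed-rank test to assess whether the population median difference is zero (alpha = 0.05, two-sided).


Step 1: Drop any zero differences (none here) and take |d_i|.
|d| = [5, 7, 4, 5, 7, 5, 7, 2, 5]
Step 2: Midrank |d_i| (ties get averaged ranks).
ranks: |5|->4.5, |7|->8, |4|->2, |5|->4.5, |7|->8, |5|->4.5, |7|->8, |2|->1, |5|->4.5
Step 3: Attach original signs; sum ranks with positive sign and with negative sign.
W+ = 4.5 + 4.5 + 4.5 + 1 + 4.5 = 19
W- = 8 + 2 + 8 + 8 = 26
(Check: W+ + W- = 45 should equal n(n+1)/2 = 45.)
Step 4: Test statistic W = min(W+, W-) = 19.
Step 5: Ties in |d|, so use the tie-corrected normal approximation.
        E[W] = n(n+1)/4 = 9*10/4 = 22.5.
        Tie groups: |d|=5 (t=4), |d|=7 (t=3); sum(t^3 - t) = 84.
        Var[W] = n(n+1)(2n+1)/24 - sum(t^3-t)/48 = 1710/24 - 84/48 = 69.5.
        z = (W - E[W]) / sqrt(Var[W]) = (19 - 22.5) / 8.3367 = -0.4198.
        Two-sided p = 2*Phi(z) = 0.674608.
Step 6: alpha = 0.05. fail to reject H0.

W+ = 19, W- = 26, W = min = 19, p = 0.674608, fail to reject H0.


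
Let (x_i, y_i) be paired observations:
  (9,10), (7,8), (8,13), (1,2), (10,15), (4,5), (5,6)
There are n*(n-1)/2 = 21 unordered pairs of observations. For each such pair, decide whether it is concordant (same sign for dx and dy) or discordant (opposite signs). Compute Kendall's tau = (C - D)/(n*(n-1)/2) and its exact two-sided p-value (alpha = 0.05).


Step 1: Enumerate the 21 unordered pairs (i,j) with i<j and classify each by sign(x_j-x_i) * sign(y_j-y_i).
  (1,2):dx=-2,dy=-2->C; (1,3):dx=-1,dy=+3->D; (1,4):dx=-8,dy=-8->C; (1,5):dx=+1,dy=+5->C
  (1,6):dx=-5,dy=-5->C; (1,7):dx=-4,dy=-4->C; (2,3):dx=+1,dy=+5->C; (2,4):dx=-6,dy=-6->C
  (2,5):dx=+3,dy=+7->C; (2,6):dx=-3,dy=-3->C; (2,7):dx=-2,dy=-2->C; (3,4):dx=-7,dy=-11->C
  (3,5):dx=+2,dy=+2->C; (3,6):dx=-4,dy=-8->C; (3,7):dx=-3,dy=-7->C; (4,5):dx=+9,dy=+13->C
  (4,6):dx=+3,dy=+3->C; (4,7):dx=+4,dy=+4->C; (5,6):dx=-6,dy=-10->C; (5,7):dx=-5,dy=-9->C
  (6,7):dx=+1,dy=+1->C
Step 2: C = 20, D = 1, total pairs = 21.
Step 3: tau = (C - D)/(n(n-1)/2) = (20 - 1)/21 = 0.904762.
Step 4: Exact two-sided p-value (enumerate n! = 5040 permutations of y under H0): p = 0.002778.
Step 5: alpha = 0.05. reject H0.

tau_b = 0.9048 (C=20, D=1), p = 0.002778, reject H0.


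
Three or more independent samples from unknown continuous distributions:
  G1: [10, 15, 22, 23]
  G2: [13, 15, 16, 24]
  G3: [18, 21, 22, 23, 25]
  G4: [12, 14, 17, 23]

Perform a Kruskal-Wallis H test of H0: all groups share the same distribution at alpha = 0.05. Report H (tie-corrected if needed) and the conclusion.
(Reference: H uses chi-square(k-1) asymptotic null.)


Step 1: Combine all N = 17 observations and assign midranks.
sorted (value, group, rank): (10,G1,1), (12,G4,2), (13,G2,3), (14,G4,4), (15,G1,5.5), (15,G2,5.5), (16,G2,7), (17,G4,8), (18,G3,9), (21,G3,10), (22,G1,11.5), (22,G3,11.5), (23,G1,14), (23,G3,14), (23,G4,14), (24,G2,16), (25,G3,17)
Step 2: Sum ranks within each group.
R_1 = 32 (n_1 = 4)
R_2 = 31.5 (n_2 = 4)
R_3 = 61.5 (n_3 = 5)
R_4 = 28 (n_4 = 4)
Step 3: H = 12/(N(N+1)) * sum(R_i^2/n_i) - 3(N+1)
     = 12/(17*18) * (32^2/4 + 31.5^2/4 + 61.5^2/5 + 28^2/4) - 3*18
     = 0.039216 * 1456.51 - 54
     = 3.118137.
Step 4: Ties present; correction factor C = 1 - 36/(17^3 - 17) = 0.992647. Corrected H = 3.118137 / 0.992647 = 3.141235.
Step 5: Under H0, H ~ chi^2(3); p-value = 0.370358.
Step 6: alpha = 0.05. fail to reject H0.

H = 3.1412, df = 3, p = 0.370358, fail to reject H0.


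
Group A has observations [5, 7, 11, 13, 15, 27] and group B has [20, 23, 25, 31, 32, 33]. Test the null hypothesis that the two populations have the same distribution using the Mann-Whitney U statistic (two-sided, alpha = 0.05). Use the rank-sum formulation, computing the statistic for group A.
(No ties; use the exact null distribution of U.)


Step 1: Combine and sort all 12 observations; assign midranks.
sorted (value, group): (5,X), (7,X), (11,X), (13,X), (15,X), (20,Y), (23,Y), (25,Y), (27,X), (31,Y), (32,Y), (33,Y)
ranks: 5->1, 7->2, 11->3, 13->4, 15->5, 20->6, 23->7, 25->8, 27->9, 31->10, 32->11, 33->12
Step 2: Rank sum for X: R1 = 1 + 2 + 3 + 4 + 5 + 9 = 24.
Step 3: U_X = R1 - n1(n1+1)/2 = 24 - 6*7/2 = 24 - 21 = 3.
       U_Y = n1*n2 - U_X = 36 - 3 = 33.
Step 4: No ties, so the exact null distribution of U (based on enumerating the C(12,6) = 924 equally likely rank assignments) gives the two-sided p-value.
Step 5: p-value = 0.015152; compare to alpha = 0.05. reject H0.

U_X = 3, p = 0.015152, reject H0 at alpha = 0.05.


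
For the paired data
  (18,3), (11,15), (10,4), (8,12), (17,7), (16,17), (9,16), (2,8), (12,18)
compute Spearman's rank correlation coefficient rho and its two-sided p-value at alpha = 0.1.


Step 1: Rank x and y separately (midranks; no ties here).
rank(x): 18->9, 11->5, 10->4, 8->2, 17->8, 16->7, 9->3, 2->1, 12->6
rank(y): 3->1, 15->6, 4->2, 12->5, 7->3, 17->8, 16->7, 8->4, 18->9
Step 2: d_i = R_x(i) - R_y(i); compute d_i^2.
  (9-1)^2=64, (5-6)^2=1, (4-2)^2=4, (2-5)^2=9, (8-3)^2=25, (7-8)^2=1, (3-7)^2=16, (1-4)^2=9, (6-9)^2=9
sum(d^2) = 138.
Step 3: rho = 1 - 6*138 / (9*(9^2 - 1)) = 1 - 828/720 = -0.150000.
Step 4: Under H0, t = rho * sqrt((n-2)/(1-rho^2)) = -0.4014 ~ t(7).
Step 5: Two-sided p-value from the t-distribution with 7 df = 0.700094.
Step 6: alpha = 0.1. fail to reject H0.

rho = -0.1500, p = 0.700094, fail to reject H0 at alpha = 0.1.


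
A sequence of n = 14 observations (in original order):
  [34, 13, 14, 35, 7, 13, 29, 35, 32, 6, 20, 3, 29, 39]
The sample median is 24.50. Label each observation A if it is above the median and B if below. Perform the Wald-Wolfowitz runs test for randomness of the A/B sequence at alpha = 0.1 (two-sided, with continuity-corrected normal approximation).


Step 1: Compute median = 24.50; label A = above, B = below.
Labels in order: ABBABBAAABBBAA  (n_A = 7, n_B = 7)
Step 2: Count runs R = 7.
Step 3: Under H0 (random ordering), E[R] = 2*n_A*n_B/(n_A+n_B) + 1 = 2*7*7/14 + 1 = 8.0000.
        Var[R] = 2*n_A*n_B*(2*n_A*n_B - n_A - n_B) / ((n_A+n_B)^2 * (n_A+n_B-1)) = 8232/2548 = 3.2308.
        SD[R] = 1.7974.
Step 4: Continuity-corrected z = (R + 0.5 - E[R]) / SD[R] = (7 + 0.5 - 8.0000) / 1.7974 = -0.2782.
Step 5: Two-sided p-value via normal approximation = 2*(1 - Phi(|z|)) = 0.780879.
Step 6: alpha = 0.1. fail to reject H0.

R = 7, z = -0.2782, p = 0.780879, fail to reject H0.


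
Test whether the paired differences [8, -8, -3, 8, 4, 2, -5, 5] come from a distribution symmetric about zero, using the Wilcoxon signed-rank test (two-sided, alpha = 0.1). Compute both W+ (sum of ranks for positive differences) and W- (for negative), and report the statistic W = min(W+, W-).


Step 1: Drop any zero differences (none here) and take |d_i|.
|d| = [8, 8, 3, 8, 4, 2, 5, 5]
Step 2: Midrank |d_i| (ties get averaged ranks).
ranks: |8|->7, |8|->7, |3|->2, |8|->7, |4|->3, |2|->1, |5|->4.5, |5|->4.5
Step 3: Attach original signs; sum ranks with positive sign and with negative sign.
W+ = 7 + 7 + 3 + 1 + 4.5 = 22.5
W- = 7 + 2 + 4.5 = 13.5
(Check: W+ + W- = 36 should equal n(n+1)/2 = 36.)
Step 4: Test statistic W = min(W+, W-) = 13.5.
Step 5: Ties in |d|, so use the tie-corrected normal approximation.
        E[W] = n(n+1)/4 = 8*9/4 = 18.
        Tie groups: |d|=5 (t=2), |d|=8 (t=3); sum(t^3 - t) = 30.
        Var[W] = n(n+1)(2n+1)/24 - sum(t^3-t)/48 = 1224/24 - 30/48 = 50.375.
        z = (W - E[W]) / sqrt(Var[W]) = (13.5 - 18) / 7.0975 = -0.6340.
        Two-sided p = 2*Phi(z) = 0.526066.
Step 6: alpha = 0.1. fail to reject H0.

W+ = 22.5, W- = 13.5, W = min = 13.5, p = 0.526066, fail to reject H0.


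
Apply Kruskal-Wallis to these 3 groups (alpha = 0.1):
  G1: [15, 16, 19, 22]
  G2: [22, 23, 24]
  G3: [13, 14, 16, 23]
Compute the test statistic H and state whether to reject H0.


Step 1: Combine all N = 11 observations and assign midranks.
sorted (value, group, rank): (13,G3,1), (14,G3,2), (15,G1,3), (16,G1,4.5), (16,G3,4.5), (19,G1,6), (22,G1,7.5), (22,G2,7.5), (23,G2,9.5), (23,G3,9.5), (24,G2,11)
Step 2: Sum ranks within each group.
R_1 = 21 (n_1 = 4)
R_2 = 28 (n_2 = 3)
R_3 = 17 (n_3 = 4)
Step 3: H = 12/(N(N+1)) * sum(R_i^2/n_i) - 3(N+1)
     = 12/(11*12) * (21^2/4 + 28^2/3 + 17^2/4) - 3*12
     = 0.090909 * 443.833 - 36
     = 4.348485.
Step 4: Ties present; correction factor C = 1 - 18/(11^3 - 11) = 0.986364. Corrected H = 4.348485 / 0.986364 = 4.408602.
Step 5: Under H0, H ~ chi^2(2); p-value = 0.110328.
Step 6: alpha = 0.1. fail to reject H0.

H = 4.4086, df = 2, p = 0.110328, fail to reject H0.


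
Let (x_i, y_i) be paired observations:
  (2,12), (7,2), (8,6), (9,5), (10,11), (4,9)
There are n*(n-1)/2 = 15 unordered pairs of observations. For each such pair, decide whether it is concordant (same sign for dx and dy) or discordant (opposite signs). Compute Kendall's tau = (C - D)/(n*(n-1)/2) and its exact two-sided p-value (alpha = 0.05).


Step 1: Enumerate the 15 unordered pairs (i,j) with i<j and classify each by sign(x_j-x_i) * sign(y_j-y_i).
  (1,2):dx=+5,dy=-10->D; (1,3):dx=+6,dy=-6->D; (1,4):dx=+7,dy=-7->D; (1,5):dx=+8,dy=-1->D
  (1,6):dx=+2,dy=-3->D; (2,3):dx=+1,dy=+4->C; (2,4):dx=+2,dy=+3->C; (2,5):dx=+3,dy=+9->C
  (2,6):dx=-3,dy=+7->D; (3,4):dx=+1,dy=-1->D; (3,5):dx=+2,dy=+5->C; (3,6):dx=-4,dy=+3->D
  (4,5):dx=+1,dy=+6->C; (4,6):dx=-5,dy=+4->D; (5,6):dx=-6,dy=-2->C
Step 2: C = 6, D = 9, total pairs = 15.
Step 3: tau = (C - D)/(n(n-1)/2) = (6 - 9)/15 = -0.200000.
Step 4: Exact two-sided p-value (enumerate n! = 720 permutations of y under H0): p = 0.719444.
Step 5: alpha = 0.05. fail to reject H0.

tau_b = -0.2000 (C=6, D=9), p = 0.719444, fail to reject H0.


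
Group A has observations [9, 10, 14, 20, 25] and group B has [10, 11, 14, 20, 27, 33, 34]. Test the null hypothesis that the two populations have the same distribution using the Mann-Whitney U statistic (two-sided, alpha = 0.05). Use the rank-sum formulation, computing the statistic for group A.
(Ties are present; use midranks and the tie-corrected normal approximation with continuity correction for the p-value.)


Step 1: Combine and sort all 12 observations; assign midranks.
sorted (value, group): (9,X), (10,X), (10,Y), (11,Y), (14,X), (14,Y), (20,X), (20,Y), (25,X), (27,Y), (33,Y), (34,Y)
ranks: 9->1, 10->2.5, 10->2.5, 11->4, 14->5.5, 14->5.5, 20->7.5, 20->7.5, 25->9, 27->10, 33->11, 34->12
Step 2: Rank sum for X: R1 = 1 + 2.5 + 5.5 + 7.5 + 9 = 25.5.
Step 3: U_X = R1 - n1(n1+1)/2 = 25.5 - 5*6/2 = 25.5 - 15 = 10.5.
       U_Y = n1*n2 - U_X = 35 - 10.5 = 24.5.
Step 4: Ties are present, so use the tie-corrected normal approximation (with continuity correction) for the p-value.
Step 5: p-value = 0.288609; compare to alpha = 0.05. fail to reject H0.

U_X = 10.5, p = 0.288609, fail to reject H0 at alpha = 0.05.


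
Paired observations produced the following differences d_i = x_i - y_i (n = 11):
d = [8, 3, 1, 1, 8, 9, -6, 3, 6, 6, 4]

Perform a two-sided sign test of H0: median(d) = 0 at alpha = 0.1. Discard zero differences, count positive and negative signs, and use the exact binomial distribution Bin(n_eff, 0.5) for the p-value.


Step 1: Discard zero differences. Original n = 11; n_eff = number of nonzero differences = 11.
Nonzero differences (with sign): +8, +3, +1, +1, +8, +9, -6, +3, +6, +6, +4
Step 2: Count signs: positive = 10, negative = 1.
Step 3: Under H0: P(positive) = 0.5, so the number of positives S ~ Bin(11, 0.5).
Step 4: Two-sided exact p-value = sum of Bin(11,0.5) probabilities at or below the observed probability = 0.011719.
Step 5: alpha = 0.1. reject H0.

n_eff = 11, pos = 10, neg = 1, p = 0.011719, reject H0.


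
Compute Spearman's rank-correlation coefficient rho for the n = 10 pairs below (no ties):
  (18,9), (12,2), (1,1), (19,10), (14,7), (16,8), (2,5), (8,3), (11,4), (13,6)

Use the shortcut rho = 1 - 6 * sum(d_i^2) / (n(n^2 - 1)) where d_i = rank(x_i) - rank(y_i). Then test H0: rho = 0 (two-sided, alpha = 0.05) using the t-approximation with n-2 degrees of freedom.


Step 1: Rank x and y separately (midranks; no ties here).
rank(x): 18->9, 12->5, 1->1, 19->10, 14->7, 16->8, 2->2, 8->3, 11->4, 13->6
rank(y): 9->9, 2->2, 1->1, 10->10, 7->7, 8->8, 5->5, 3->3, 4->4, 6->6
Step 2: d_i = R_x(i) - R_y(i); compute d_i^2.
  (9-9)^2=0, (5-2)^2=9, (1-1)^2=0, (10-10)^2=0, (7-7)^2=0, (8-8)^2=0, (2-5)^2=9, (3-3)^2=0, (4-4)^2=0, (6-6)^2=0
sum(d^2) = 18.
Step 3: rho = 1 - 6*18 / (10*(10^2 - 1)) = 1 - 108/990 = 0.890909.
Step 4: Under H0, t = rho * sqrt((n-2)/(1-rho^2)) = 5.5482 ~ t(8).
Step 5: Two-sided p-value from the t-distribution with 8 df = 0.000542.
Step 6: alpha = 0.05. reject H0.

rho = 0.8909, p = 0.000542, reject H0 at alpha = 0.05.


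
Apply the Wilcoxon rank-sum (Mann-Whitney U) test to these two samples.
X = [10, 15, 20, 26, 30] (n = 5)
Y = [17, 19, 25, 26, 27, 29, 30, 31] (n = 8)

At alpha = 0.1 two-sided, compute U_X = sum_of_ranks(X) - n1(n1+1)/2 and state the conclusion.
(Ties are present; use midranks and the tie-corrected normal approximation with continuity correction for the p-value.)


Step 1: Combine and sort all 13 observations; assign midranks.
sorted (value, group): (10,X), (15,X), (17,Y), (19,Y), (20,X), (25,Y), (26,X), (26,Y), (27,Y), (29,Y), (30,X), (30,Y), (31,Y)
ranks: 10->1, 15->2, 17->3, 19->4, 20->5, 25->6, 26->7.5, 26->7.5, 27->9, 29->10, 30->11.5, 30->11.5, 31->13
Step 2: Rank sum for X: R1 = 1 + 2 + 5 + 7.5 + 11.5 = 27.
Step 3: U_X = R1 - n1(n1+1)/2 = 27 - 5*6/2 = 27 - 15 = 12.
       U_Y = n1*n2 - U_X = 40 - 12 = 28.
Step 4: Ties are present, so use the tie-corrected normal approximation (with continuity correction) for the p-value.
Step 5: p-value = 0.270933; compare to alpha = 0.1. fail to reject H0.

U_X = 12, p = 0.270933, fail to reject H0 at alpha = 0.1.


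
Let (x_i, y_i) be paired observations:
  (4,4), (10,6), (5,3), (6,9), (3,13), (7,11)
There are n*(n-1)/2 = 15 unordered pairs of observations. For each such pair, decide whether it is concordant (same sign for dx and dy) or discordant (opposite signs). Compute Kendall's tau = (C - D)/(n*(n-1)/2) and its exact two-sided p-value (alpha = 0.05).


Step 1: Enumerate the 15 unordered pairs (i,j) with i<j and classify each by sign(x_j-x_i) * sign(y_j-y_i).
  (1,2):dx=+6,dy=+2->C; (1,3):dx=+1,dy=-1->D; (1,4):dx=+2,dy=+5->C; (1,5):dx=-1,dy=+9->D
  (1,6):dx=+3,dy=+7->C; (2,3):dx=-5,dy=-3->C; (2,4):dx=-4,dy=+3->D; (2,5):dx=-7,dy=+7->D
  (2,6):dx=-3,dy=+5->D; (3,4):dx=+1,dy=+6->C; (3,5):dx=-2,dy=+10->D; (3,6):dx=+2,dy=+8->C
  (4,5):dx=-3,dy=+4->D; (4,6):dx=+1,dy=+2->C; (5,6):dx=+4,dy=-2->D
Step 2: C = 7, D = 8, total pairs = 15.
Step 3: tau = (C - D)/(n(n-1)/2) = (7 - 8)/15 = -0.066667.
Step 4: Exact two-sided p-value (enumerate n! = 720 permutations of y under H0): p = 1.000000.
Step 5: alpha = 0.05. fail to reject H0.

tau_b = -0.0667 (C=7, D=8), p = 1.000000, fail to reject H0.


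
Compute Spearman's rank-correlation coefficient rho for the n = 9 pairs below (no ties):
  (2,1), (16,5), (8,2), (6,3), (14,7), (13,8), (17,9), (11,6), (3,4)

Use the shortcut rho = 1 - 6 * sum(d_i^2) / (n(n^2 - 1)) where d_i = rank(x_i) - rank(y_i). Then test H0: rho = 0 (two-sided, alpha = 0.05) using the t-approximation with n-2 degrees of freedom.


Step 1: Rank x and y separately (midranks; no ties here).
rank(x): 2->1, 16->8, 8->4, 6->3, 14->7, 13->6, 17->9, 11->5, 3->2
rank(y): 1->1, 5->5, 2->2, 3->3, 7->7, 8->8, 9->9, 6->6, 4->4
Step 2: d_i = R_x(i) - R_y(i); compute d_i^2.
  (1-1)^2=0, (8-5)^2=9, (4-2)^2=4, (3-3)^2=0, (7-7)^2=0, (6-8)^2=4, (9-9)^2=0, (5-6)^2=1, (2-4)^2=4
sum(d^2) = 22.
Step 3: rho = 1 - 6*22 / (9*(9^2 - 1)) = 1 - 132/720 = 0.816667.
Step 4: Under H0, t = rho * sqrt((n-2)/(1-rho^2)) = 3.7440 ~ t(7).
Step 5: Two-sided p-value from the t-distribution with 7 df = 0.007225.
Step 6: alpha = 0.05. reject H0.

rho = 0.8167, p = 0.007225, reject H0 at alpha = 0.05.


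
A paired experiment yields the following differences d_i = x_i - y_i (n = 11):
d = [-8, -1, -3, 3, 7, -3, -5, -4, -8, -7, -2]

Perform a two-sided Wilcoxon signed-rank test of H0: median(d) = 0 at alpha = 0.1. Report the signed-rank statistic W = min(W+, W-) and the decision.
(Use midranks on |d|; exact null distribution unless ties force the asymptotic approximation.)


Step 1: Drop any zero differences (none here) and take |d_i|.
|d| = [8, 1, 3, 3, 7, 3, 5, 4, 8, 7, 2]
Step 2: Midrank |d_i| (ties get averaged ranks).
ranks: |8|->10.5, |1|->1, |3|->4, |3|->4, |7|->8.5, |3|->4, |5|->7, |4|->6, |8|->10.5, |7|->8.5, |2|->2
Step 3: Attach original signs; sum ranks with positive sign and with negative sign.
W+ = 4 + 8.5 = 12.5
W- = 10.5 + 1 + 4 + 4 + 7 + 6 + 10.5 + 8.5 + 2 = 53.5
(Check: W+ + W- = 66 should equal n(n+1)/2 = 66.)
Step 4: Test statistic W = min(W+, W-) = 12.5.
Step 5: Ties in |d|, so use the tie-corrected normal approximation.
        E[W] = n(n+1)/4 = 11*12/4 = 33.
        Tie groups: |d|=3 (t=3), |d|=7 (t=2), |d|=8 (t=2); sum(t^3 - t) = 36.
        Var[W] = n(n+1)(2n+1)/24 - sum(t^3-t)/48 = 3036/24 - 36/48 = 125.75.
        z = (W - E[W]) / sqrt(Var[W]) = (12.5 - 33) / 11.2138 = -1.8281.
        Two-sided p = 2*Phi(z) = 0.067535.
Step 6: alpha = 0.1. reject H0.

W+ = 12.5, W- = 53.5, W = min = 12.5, p = 0.067535, reject H0.


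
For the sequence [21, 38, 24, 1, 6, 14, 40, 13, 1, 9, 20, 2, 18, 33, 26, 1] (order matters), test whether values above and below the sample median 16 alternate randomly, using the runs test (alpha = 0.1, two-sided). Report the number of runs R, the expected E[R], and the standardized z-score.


Step 1: Compute median = 16; label A = above, B = below.
Labels in order: AAABBBABBBABAAAB  (n_A = 8, n_B = 8)
Step 2: Count runs R = 8.
Step 3: Under H0 (random ordering), E[R] = 2*n_A*n_B/(n_A+n_B) + 1 = 2*8*8/16 + 1 = 9.0000.
        Var[R] = 2*n_A*n_B*(2*n_A*n_B - n_A - n_B) / ((n_A+n_B)^2 * (n_A+n_B-1)) = 14336/3840 = 3.7333.
        SD[R] = 1.9322.
Step 4: Continuity-corrected z = (R + 0.5 - E[R]) / SD[R] = (8 + 0.5 - 9.0000) / 1.9322 = -0.2588.
Step 5: Two-sided p-value via normal approximation = 2*(1 - Phi(|z|)) = 0.795809.
Step 6: alpha = 0.1. fail to reject H0.

R = 8, z = -0.2588, p = 0.795809, fail to reject H0.


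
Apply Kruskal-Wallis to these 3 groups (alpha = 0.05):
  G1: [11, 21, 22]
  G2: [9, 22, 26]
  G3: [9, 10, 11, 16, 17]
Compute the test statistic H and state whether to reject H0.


Step 1: Combine all N = 11 observations and assign midranks.
sorted (value, group, rank): (9,G2,1.5), (9,G3,1.5), (10,G3,3), (11,G1,4.5), (11,G3,4.5), (16,G3,6), (17,G3,7), (21,G1,8), (22,G1,9.5), (22,G2,9.5), (26,G2,11)
Step 2: Sum ranks within each group.
R_1 = 22 (n_1 = 3)
R_2 = 22 (n_2 = 3)
R_3 = 22 (n_3 = 5)
Step 3: H = 12/(N(N+1)) * sum(R_i^2/n_i) - 3(N+1)
     = 12/(11*12) * (22^2/3 + 22^2/3 + 22^2/5) - 3*12
     = 0.090909 * 419.467 - 36
     = 2.133333.
Step 4: Ties present; correction factor C = 1 - 18/(11^3 - 11) = 0.986364. Corrected H = 2.133333 / 0.986364 = 2.162826.
Step 5: Under H0, H ~ chi^2(2); p-value = 0.339116.
Step 6: alpha = 0.05. fail to reject H0.

H = 2.1628, df = 2, p = 0.339116, fail to reject H0.


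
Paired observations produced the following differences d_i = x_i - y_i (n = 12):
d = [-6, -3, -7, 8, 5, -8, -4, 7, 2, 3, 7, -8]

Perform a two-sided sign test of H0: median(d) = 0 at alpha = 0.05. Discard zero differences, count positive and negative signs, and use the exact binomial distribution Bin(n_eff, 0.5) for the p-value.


Step 1: Discard zero differences. Original n = 12; n_eff = number of nonzero differences = 12.
Nonzero differences (with sign): -6, -3, -7, +8, +5, -8, -4, +7, +2, +3, +7, -8
Step 2: Count signs: positive = 6, negative = 6.
Step 3: Under H0: P(positive) = 0.5, so the number of positives S ~ Bin(12, 0.5).
Step 4: Two-sided exact p-value = sum of Bin(12,0.5) probabilities at or below the observed probability = 1.000000.
Step 5: alpha = 0.05. fail to reject H0.

n_eff = 12, pos = 6, neg = 6, p = 1.000000, fail to reject H0.


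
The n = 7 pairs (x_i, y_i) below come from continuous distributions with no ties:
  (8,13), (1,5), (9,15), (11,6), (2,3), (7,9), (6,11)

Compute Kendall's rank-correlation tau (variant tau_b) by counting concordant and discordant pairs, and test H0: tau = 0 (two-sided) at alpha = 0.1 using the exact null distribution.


Step 1: Enumerate the 21 unordered pairs (i,j) with i<j and classify each by sign(x_j-x_i) * sign(y_j-y_i).
  (1,2):dx=-7,dy=-8->C; (1,3):dx=+1,dy=+2->C; (1,4):dx=+3,dy=-7->D; (1,5):dx=-6,dy=-10->C
  (1,6):dx=-1,dy=-4->C; (1,7):dx=-2,dy=-2->C; (2,3):dx=+8,dy=+10->C; (2,4):dx=+10,dy=+1->C
  (2,5):dx=+1,dy=-2->D; (2,6):dx=+6,dy=+4->C; (2,7):dx=+5,dy=+6->C; (3,4):dx=+2,dy=-9->D
  (3,5):dx=-7,dy=-12->C; (3,6):dx=-2,dy=-6->C; (3,7):dx=-3,dy=-4->C; (4,5):dx=-9,dy=-3->C
  (4,6):dx=-4,dy=+3->D; (4,7):dx=-5,dy=+5->D; (5,6):dx=+5,dy=+6->C; (5,7):dx=+4,dy=+8->C
  (6,7):dx=-1,dy=+2->D
Step 2: C = 15, D = 6, total pairs = 21.
Step 3: tau = (C - D)/(n(n-1)/2) = (15 - 6)/21 = 0.428571.
Step 4: Exact two-sided p-value (enumerate n! = 5040 permutations of y under H0): p = 0.238889.
Step 5: alpha = 0.1. fail to reject H0.

tau_b = 0.4286 (C=15, D=6), p = 0.238889, fail to reject H0.


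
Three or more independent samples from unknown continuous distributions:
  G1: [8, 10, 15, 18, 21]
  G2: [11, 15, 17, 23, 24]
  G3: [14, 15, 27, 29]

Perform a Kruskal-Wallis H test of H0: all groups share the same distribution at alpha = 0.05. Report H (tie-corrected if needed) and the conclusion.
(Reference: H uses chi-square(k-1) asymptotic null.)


Step 1: Combine all N = 14 observations and assign midranks.
sorted (value, group, rank): (8,G1,1), (10,G1,2), (11,G2,3), (14,G3,4), (15,G1,6), (15,G2,6), (15,G3,6), (17,G2,8), (18,G1,9), (21,G1,10), (23,G2,11), (24,G2,12), (27,G3,13), (29,G3,14)
Step 2: Sum ranks within each group.
R_1 = 28 (n_1 = 5)
R_2 = 40 (n_2 = 5)
R_3 = 37 (n_3 = 4)
Step 3: H = 12/(N(N+1)) * sum(R_i^2/n_i) - 3(N+1)
     = 12/(14*15) * (28^2/5 + 40^2/5 + 37^2/4) - 3*15
     = 0.057143 * 819.05 - 45
     = 1.802857.
Step 4: Ties present; correction factor C = 1 - 24/(14^3 - 14) = 0.991209. Corrected H = 1.802857 / 0.991209 = 1.818847.
Step 5: Under H0, H ~ chi^2(2); p-value = 0.402756.
Step 6: alpha = 0.05. fail to reject H0.

H = 1.8188, df = 2, p = 0.402756, fail to reject H0.


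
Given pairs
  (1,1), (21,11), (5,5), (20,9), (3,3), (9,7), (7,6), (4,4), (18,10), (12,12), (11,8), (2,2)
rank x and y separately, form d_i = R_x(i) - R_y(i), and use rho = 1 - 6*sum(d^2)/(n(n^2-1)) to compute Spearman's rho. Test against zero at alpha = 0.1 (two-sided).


Step 1: Rank x and y separately (midranks; no ties here).
rank(x): 1->1, 21->12, 5->5, 20->11, 3->3, 9->7, 7->6, 4->4, 18->10, 12->9, 11->8, 2->2
rank(y): 1->1, 11->11, 5->5, 9->9, 3->3, 7->7, 6->6, 4->4, 10->10, 12->12, 8->8, 2->2
Step 2: d_i = R_x(i) - R_y(i); compute d_i^2.
  (1-1)^2=0, (12-11)^2=1, (5-5)^2=0, (11-9)^2=4, (3-3)^2=0, (7-7)^2=0, (6-6)^2=0, (4-4)^2=0, (10-10)^2=0, (9-12)^2=9, (8-8)^2=0, (2-2)^2=0
sum(d^2) = 14.
Step 3: rho = 1 - 6*14 / (12*(12^2 - 1)) = 1 - 84/1716 = 0.951049.
Step 4: Under H0, t = rho * sqrt((n-2)/(1-rho^2)) = 9.7317 ~ t(10).
Step 5: Two-sided p-value from the t-distribution with 10 df = 0.000002.
Step 6: alpha = 0.1. reject H0.

rho = 0.9510, p = 0.000002, reject H0 at alpha = 0.1.


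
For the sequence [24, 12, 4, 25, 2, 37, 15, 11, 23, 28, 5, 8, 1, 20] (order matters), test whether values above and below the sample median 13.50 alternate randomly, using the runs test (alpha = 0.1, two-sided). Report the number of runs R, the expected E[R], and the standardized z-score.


Step 1: Compute median = 13.50; label A = above, B = below.
Labels in order: ABBABAABAABBBA  (n_A = 7, n_B = 7)
Step 2: Count runs R = 9.
Step 3: Under H0 (random ordering), E[R] = 2*n_A*n_B/(n_A+n_B) + 1 = 2*7*7/14 + 1 = 8.0000.
        Var[R] = 2*n_A*n_B*(2*n_A*n_B - n_A - n_B) / ((n_A+n_B)^2 * (n_A+n_B-1)) = 8232/2548 = 3.2308.
        SD[R] = 1.7974.
Step 4: Continuity-corrected z = (R - 0.5 - E[R]) / SD[R] = (9 - 0.5 - 8.0000) / 1.7974 = 0.2782.
Step 5: Two-sided p-value via normal approximation = 2*(1 - Phi(|z|)) = 0.780879.
Step 6: alpha = 0.1. fail to reject H0.

R = 9, z = 0.2782, p = 0.780879, fail to reject H0.


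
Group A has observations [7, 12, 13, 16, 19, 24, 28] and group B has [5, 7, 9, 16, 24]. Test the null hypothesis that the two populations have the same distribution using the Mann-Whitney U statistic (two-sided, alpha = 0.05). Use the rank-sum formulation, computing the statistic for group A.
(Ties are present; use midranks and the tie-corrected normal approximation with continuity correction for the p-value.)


Step 1: Combine and sort all 12 observations; assign midranks.
sorted (value, group): (5,Y), (7,X), (7,Y), (9,Y), (12,X), (13,X), (16,X), (16,Y), (19,X), (24,X), (24,Y), (28,X)
ranks: 5->1, 7->2.5, 7->2.5, 9->4, 12->5, 13->6, 16->7.5, 16->7.5, 19->9, 24->10.5, 24->10.5, 28->12
Step 2: Rank sum for X: R1 = 2.5 + 5 + 6 + 7.5 + 9 + 10.5 + 12 = 52.5.
Step 3: U_X = R1 - n1(n1+1)/2 = 52.5 - 7*8/2 = 52.5 - 28 = 24.5.
       U_Y = n1*n2 - U_X = 35 - 24.5 = 10.5.
Step 4: Ties are present, so use the tie-corrected normal approximation (with continuity correction) for the p-value.
Step 5: p-value = 0.288609; compare to alpha = 0.05. fail to reject H0.

U_X = 24.5, p = 0.288609, fail to reject H0 at alpha = 0.05.


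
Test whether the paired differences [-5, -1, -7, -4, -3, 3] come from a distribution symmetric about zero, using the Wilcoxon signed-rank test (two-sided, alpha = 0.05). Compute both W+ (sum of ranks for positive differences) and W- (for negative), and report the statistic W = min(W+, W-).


Step 1: Drop any zero differences (none here) and take |d_i|.
|d| = [5, 1, 7, 4, 3, 3]
Step 2: Midrank |d_i| (ties get averaged ranks).
ranks: |5|->5, |1|->1, |7|->6, |4|->4, |3|->2.5, |3|->2.5
Step 3: Attach original signs; sum ranks with positive sign and with negative sign.
W+ = 2.5 = 2.5
W- = 5 + 1 + 6 + 4 + 2.5 = 18.5
(Check: W+ + W- = 21 should equal n(n+1)/2 = 21.)
Step 4: Test statistic W = min(W+, W-) = 2.5.
Step 5: Ties in |d|, so use the tie-corrected normal approximation.
        E[W] = n(n+1)/4 = 6*7/4 = 10.5.
        Tie groups: |d|=3 (t=2); sum(t^3 - t) = 6.
        Var[W] = n(n+1)(2n+1)/24 - sum(t^3-t)/48 = 546/24 - 6/48 = 22.625.
        z = (W - E[W]) / sqrt(Var[W]) = (2.5 - 10.5) / 4.7566 = -1.6819.
        Two-sided p = 2*Phi(z) = 0.092592.
Step 6: alpha = 0.05. fail to reject H0.

W+ = 2.5, W- = 18.5, W = min = 2.5, p = 0.092592, fail to reject H0.


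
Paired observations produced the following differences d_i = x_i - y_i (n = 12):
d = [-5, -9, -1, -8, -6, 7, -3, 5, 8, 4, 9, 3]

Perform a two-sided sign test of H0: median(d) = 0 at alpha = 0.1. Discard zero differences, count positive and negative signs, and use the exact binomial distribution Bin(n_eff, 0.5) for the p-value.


Step 1: Discard zero differences. Original n = 12; n_eff = number of nonzero differences = 12.
Nonzero differences (with sign): -5, -9, -1, -8, -6, +7, -3, +5, +8, +4, +9, +3
Step 2: Count signs: positive = 6, negative = 6.
Step 3: Under H0: P(positive) = 0.5, so the number of positives S ~ Bin(12, 0.5).
Step 4: Two-sided exact p-value = sum of Bin(12,0.5) probabilities at or below the observed probability = 1.000000.
Step 5: alpha = 0.1. fail to reject H0.

n_eff = 12, pos = 6, neg = 6, p = 1.000000, fail to reject H0.


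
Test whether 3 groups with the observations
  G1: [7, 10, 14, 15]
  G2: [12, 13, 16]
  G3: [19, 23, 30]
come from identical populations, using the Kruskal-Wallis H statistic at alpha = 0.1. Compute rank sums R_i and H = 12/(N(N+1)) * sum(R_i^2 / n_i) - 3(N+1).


Step 1: Combine all N = 10 observations and assign midranks.
sorted (value, group, rank): (7,G1,1), (10,G1,2), (12,G2,3), (13,G2,4), (14,G1,5), (15,G1,6), (16,G2,7), (19,G3,8), (23,G3,9), (30,G3,10)
Step 2: Sum ranks within each group.
R_1 = 14 (n_1 = 4)
R_2 = 14 (n_2 = 3)
R_3 = 27 (n_3 = 3)
Step 3: H = 12/(N(N+1)) * sum(R_i^2/n_i) - 3(N+1)
     = 12/(10*11) * (14^2/4 + 14^2/3 + 27^2/3) - 3*11
     = 0.109091 * 357.333 - 33
     = 5.981818.
Step 4: No ties, so H is used without correction.
Step 5: Under H0, H ~ chi^2(2); p-value = 0.050242.
Step 6: alpha = 0.1. reject H0.

H = 5.9818, df = 2, p = 0.050242, reject H0.


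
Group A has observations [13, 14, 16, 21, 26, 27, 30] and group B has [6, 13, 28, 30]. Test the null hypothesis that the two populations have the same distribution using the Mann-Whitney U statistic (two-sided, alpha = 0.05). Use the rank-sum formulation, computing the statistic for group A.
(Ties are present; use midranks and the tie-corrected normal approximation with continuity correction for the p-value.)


Step 1: Combine and sort all 11 observations; assign midranks.
sorted (value, group): (6,Y), (13,X), (13,Y), (14,X), (16,X), (21,X), (26,X), (27,X), (28,Y), (30,X), (30,Y)
ranks: 6->1, 13->2.5, 13->2.5, 14->4, 16->5, 21->6, 26->7, 27->8, 28->9, 30->10.5, 30->10.5
Step 2: Rank sum for X: R1 = 2.5 + 4 + 5 + 6 + 7 + 8 + 10.5 = 43.
Step 3: U_X = R1 - n1(n1+1)/2 = 43 - 7*8/2 = 43 - 28 = 15.
       U_Y = n1*n2 - U_X = 28 - 15 = 13.
Step 4: Ties are present, so use the tie-corrected normal approximation (with continuity correction) for the p-value.
Step 5: p-value = 0.924376; compare to alpha = 0.05. fail to reject H0.

U_X = 15, p = 0.924376, fail to reject H0 at alpha = 0.05.


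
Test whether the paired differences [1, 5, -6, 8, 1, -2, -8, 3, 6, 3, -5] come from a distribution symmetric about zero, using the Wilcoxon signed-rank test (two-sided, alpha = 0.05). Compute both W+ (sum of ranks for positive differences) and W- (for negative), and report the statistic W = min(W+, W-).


Step 1: Drop any zero differences (none here) and take |d_i|.
|d| = [1, 5, 6, 8, 1, 2, 8, 3, 6, 3, 5]
Step 2: Midrank |d_i| (ties get averaged ranks).
ranks: |1|->1.5, |5|->6.5, |6|->8.5, |8|->10.5, |1|->1.5, |2|->3, |8|->10.5, |3|->4.5, |6|->8.5, |3|->4.5, |5|->6.5
Step 3: Attach original signs; sum ranks with positive sign and with negative sign.
W+ = 1.5 + 6.5 + 10.5 + 1.5 + 4.5 + 8.5 + 4.5 = 37.5
W- = 8.5 + 3 + 10.5 + 6.5 = 28.5
(Check: W+ + W- = 66 should equal n(n+1)/2 = 66.)
Step 4: Test statistic W = min(W+, W-) = 28.5.
Step 5: Ties in |d|, so use the tie-corrected normal approximation.
        E[W] = n(n+1)/4 = 11*12/4 = 33.
        Tie groups: |d|=1 (t=2), |d|=3 (t=2), |d|=5 (t=2), |d|=6 (t=2), |d|=8 (t=2); sum(t^3 - t) = 30.
        Var[W] = n(n+1)(2n+1)/24 - sum(t^3-t)/48 = 3036/24 - 30/48 = 125.875.
        z = (W - E[W]) / sqrt(Var[W]) = (28.5 - 33) / 11.2194 = -0.4011.
        Two-sided p = 2*Phi(z) = 0.688353.
Step 6: alpha = 0.05. fail to reject H0.

W+ = 37.5, W- = 28.5, W = min = 28.5, p = 0.688353, fail to reject H0.


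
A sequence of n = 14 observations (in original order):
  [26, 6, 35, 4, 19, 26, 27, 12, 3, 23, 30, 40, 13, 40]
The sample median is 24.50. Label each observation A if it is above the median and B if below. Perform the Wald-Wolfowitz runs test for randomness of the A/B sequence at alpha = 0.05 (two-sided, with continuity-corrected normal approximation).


Step 1: Compute median = 24.50; label A = above, B = below.
Labels in order: ABABBAABBBAABA  (n_A = 7, n_B = 7)
Step 2: Count runs R = 9.
Step 3: Under H0 (random ordering), E[R] = 2*n_A*n_B/(n_A+n_B) + 1 = 2*7*7/14 + 1 = 8.0000.
        Var[R] = 2*n_A*n_B*(2*n_A*n_B - n_A - n_B) / ((n_A+n_B)^2 * (n_A+n_B-1)) = 8232/2548 = 3.2308.
        SD[R] = 1.7974.
Step 4: Continuity-corrected z = (R - 0.5 - E[R]) / SD[R] = (9 - 0.5 - 8.0000) / 1.7974 = 0.2782.
Step 5: Two-sided p-value via normal approximation = 2*(1 - Phi(|z|)) = 0.780879.
Step 6: alpha = 0.05. fail to reject H0.

R = 9, z = 0.2782, p = 0.780879, fail to reject H0.


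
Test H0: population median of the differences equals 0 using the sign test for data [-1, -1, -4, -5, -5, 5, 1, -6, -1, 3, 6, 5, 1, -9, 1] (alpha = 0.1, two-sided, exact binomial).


Step 1: Discard zero differences. Original n = 15; n_eff = number of nonzero differences = 15.
Nonzero differences (with sign): -1, -1, -4, -5, -5, +5, +1, -6, -1, +3, +6, +5, +1, -9, +1
Step 2: Count signs: positive = 7, negative = 8.
Step 3: Under H0: P(positive) = 0.5, so the number of positives S ~ Bin(15, 0.5).
Step 4: Two-sided exact p-value = sum of Bin(15,0.5) probabilities at or below the observed probability = 1.000000.
Step 5: alpha = 0.1. fail to reject H0.

n_eff = 15, pos = 7, neg = 8, p = 1.000000, fail to reject H0.


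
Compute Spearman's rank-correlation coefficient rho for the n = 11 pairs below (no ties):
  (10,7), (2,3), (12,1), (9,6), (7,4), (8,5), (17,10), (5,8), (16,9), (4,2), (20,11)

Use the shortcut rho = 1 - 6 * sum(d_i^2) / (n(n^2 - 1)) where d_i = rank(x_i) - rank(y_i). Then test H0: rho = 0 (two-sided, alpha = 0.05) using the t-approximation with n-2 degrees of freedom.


Step 1: Rank x and y separately (midranks; no ties here).
rank(x): 10->7, 2->1, 12->8, 9->6, 7->4, 8->5, 17->10, 5->3, 16->9, 4->2, 20->11
rank(y): 7->7, 3->3, 1->1, 6->6, 4->4, 5->5, 10->10, 8->8, 9->9, 2->2, 11->11
Step 2: d_i = R_x(i) - R_y(i); compute d_i^2.
  (7-7)^2=0, (1-3)^2=4, (8-1)^2=49, (6-6)^2=0, (4-4)^2=0, (5-5)^2=0, (10-10)^2=0, (3-8)^2=25, (9-9)^2=0, (2-2)^2=0, (11-11)^2=0
sum(d^2) = 78.
Step 3: rho = 1 - 6*78 / (11*(11^2 - 1)) = 1 - 468/1320 = 0.645455.
Step 4: Under H0, t = rho * sqrt((n-2)/(1-rho^2)) = 2.5352 ~ t(9).
Step 5: Two-sided p-value from the t-distribution with 9 df = 0.031963.
Step 6: alpha = 0.05. reject H0.

rho = 0.6455, p = 0.031963, reject H0 at alpha = 0.05.


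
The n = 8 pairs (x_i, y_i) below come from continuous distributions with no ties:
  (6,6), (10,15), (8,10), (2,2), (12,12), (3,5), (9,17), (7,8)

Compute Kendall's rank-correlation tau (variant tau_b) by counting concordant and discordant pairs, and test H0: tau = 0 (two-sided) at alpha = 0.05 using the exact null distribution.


Step 1: Enumerate the 28 unordered pairs (i,j) with i<j and classify each by sign(x_j-x_i) * sign(y_j-y_i).
  (1,2):dx=+4,dy=+9->C; (1,3):dx=+2,dy=+4->C; (1,4):dx=-4,dy=-4->C; (1,5):dx=+6,dy=+6->C
  (1,6):dx=-3,dy=-1->C; (1,7):dx=+3,dy=+11->C; (1,8):dx=+1,dy=+2->C; (2,3):dx=-2,dy=-5->C
  (2,4):dx=-8,dy=-13->C; (2,5):dx=+2,dy=-3->D; (2,6):dx=-7,dy=-10->C; (2,7):dx=-1,dy=+2->D
  (2,8):dx=-3,dy=-7->C; (3,4):dx=-6,dy=-8->C; (3,5):dx=+4,dy=+2->C; (3,6):dx=-5,dy=-5->C
  (3,7):dx=+1,dy=+7->C; (3,8):dx=-1,dy=-2->C; (4,5):dx=+10,dy=+10->C; (4,6):dx=+1,dy=+3->C
  (4,7):dx=+7,dy=+15->C; (4,8):dx=+5,dy=+6->C; (5,6):dx=-9,dy=-7->C; (5,7):dx=-3,dy=+5->D
  (5,8):dx=-5,dy=-4->C; (6,7):dx=+6,dy=+12->C; (6,8):dx=+4,dy=+3->C; (7,8):dx=-2,dy=-9->C
Step 2: C = 25, D = 3, total pairs = 28.
Step 3: tau = (C - D)/(n(n-1)/2) = (25 - 3)/28 = 0.785714.
Step 4: Exact two-sided p-value (enumerate n! = 40320 permutations of y under H0): p = 0.005506.
Step 5: alpha = 0.05. reject H0.

tau_b = 0.7857 (C=25, D=3), p = 0.005506, reject H0.
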